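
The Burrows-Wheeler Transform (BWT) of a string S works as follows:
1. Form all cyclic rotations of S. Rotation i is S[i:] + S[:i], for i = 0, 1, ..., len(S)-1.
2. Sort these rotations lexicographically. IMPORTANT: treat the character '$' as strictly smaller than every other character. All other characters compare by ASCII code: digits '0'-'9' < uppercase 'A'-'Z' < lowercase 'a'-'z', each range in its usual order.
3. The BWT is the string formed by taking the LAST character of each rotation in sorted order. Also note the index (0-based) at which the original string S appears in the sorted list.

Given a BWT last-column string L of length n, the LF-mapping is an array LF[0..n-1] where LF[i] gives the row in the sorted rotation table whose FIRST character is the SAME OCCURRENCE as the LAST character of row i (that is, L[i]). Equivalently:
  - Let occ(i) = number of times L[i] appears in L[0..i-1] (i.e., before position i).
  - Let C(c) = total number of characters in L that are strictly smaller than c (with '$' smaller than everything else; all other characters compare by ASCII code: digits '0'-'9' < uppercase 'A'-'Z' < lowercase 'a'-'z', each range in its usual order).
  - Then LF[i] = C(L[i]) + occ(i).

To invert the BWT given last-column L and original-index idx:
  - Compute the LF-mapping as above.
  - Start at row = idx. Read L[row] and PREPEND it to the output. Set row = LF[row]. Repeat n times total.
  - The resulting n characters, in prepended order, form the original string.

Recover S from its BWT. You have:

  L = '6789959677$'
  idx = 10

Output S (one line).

Answer: 9797579686$

Derivation:
LF mapping: 2 4 7 8 9 1 10 3 5 6 0
Walk LF starting at row 10, prepending L[row]:
  step 1: row=10, L[10]='$', prepend. Next row=LF[10]=0
  step 2: row=0, L[0]='6', prepend. Next row=LF[0]=2
  step 3: row=2, L[2]='8', prepend. Next row=LF[2]=7
  step 4: row=7, L[7]='6', prepend. Next row=LF[7]=3
  step 5: row=3, L[3]='9', prepend. Next row=LF[3]=8
  step 6: row=8, L[8]='7', prepend. Next row=LF[8]=5
  step 7: row=5, L[5]='5', prepend. Next row=LF[5]=1
  step 8: row=1, L[1]='7', prepend. Next row=LF[1]=4
  step 9: row=4, L[4]='9', prepend. Next row=LF[4]=9
  step 10: row=9, L[9]='7', prepend. Next row=LF[9]=6
  step 11: row=6, L[6]='9', prepend. Next row=LF[6]=10
Reversed output: 9797579686$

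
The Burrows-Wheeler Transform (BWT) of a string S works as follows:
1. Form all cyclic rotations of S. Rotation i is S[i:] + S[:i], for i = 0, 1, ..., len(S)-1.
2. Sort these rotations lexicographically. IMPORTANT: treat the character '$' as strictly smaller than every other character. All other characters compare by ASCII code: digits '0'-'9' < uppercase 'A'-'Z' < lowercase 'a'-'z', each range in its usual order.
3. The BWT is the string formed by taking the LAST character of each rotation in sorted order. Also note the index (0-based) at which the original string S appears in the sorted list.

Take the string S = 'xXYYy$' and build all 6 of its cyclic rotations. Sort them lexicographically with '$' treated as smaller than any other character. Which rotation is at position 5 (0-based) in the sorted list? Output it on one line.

Answer: y$xXYY

Derivation:
All 6 rotations (rotation i = S[i:]+S[:i]):
  rot[0] = xXYYy$
  rot[1] = XYYy$x
  rot[2] = YYy$xX
  rot[3] = Yy$xXY
  rot[4] = y$xXYY
  rot[5] = $xXYYy
Sorted (with $ < everything):
  sorted[0] = $xXYYy
  sorted[1] = XYYy$x
  sorted[2] = YYy$xX
  sorted[3] = Yy$xXY
  sorted[4] = xXYYy$
  sorted[5] = y$xXYY
sorted[5] = y$xXYY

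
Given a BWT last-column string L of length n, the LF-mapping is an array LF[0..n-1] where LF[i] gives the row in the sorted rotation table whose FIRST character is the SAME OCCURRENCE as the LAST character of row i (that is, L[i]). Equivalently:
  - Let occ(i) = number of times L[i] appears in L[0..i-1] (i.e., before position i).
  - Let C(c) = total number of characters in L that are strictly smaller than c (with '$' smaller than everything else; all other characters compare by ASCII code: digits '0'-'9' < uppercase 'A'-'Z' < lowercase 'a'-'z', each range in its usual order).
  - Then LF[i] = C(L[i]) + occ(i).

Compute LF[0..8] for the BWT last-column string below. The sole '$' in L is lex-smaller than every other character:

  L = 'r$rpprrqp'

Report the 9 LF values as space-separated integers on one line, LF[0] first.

Char counts: '$':1, 'p':3, 'q':1, 'r':4
C (first-col start): C('$')=0, C('p')=1, C('q')=4, C('r')=5
L[0]='r': occ=0, LF[0]=C('r')+0=5+0=5
L[1]='$': occ=0, LF[1]=C('$')+0=0+0=0
L[2]='r': occ=1, LF[2]=C('r')+1=5+1=6
L[3]='p': occ=0, LF[3]=C('p')+0=1+0=1
L[4]='p': occ=1, LF[4]=C('p')+1=1+1=2
L[5]='r': occ=2, LF[5]=C('r')+2=5+2=7
L[6]='r': occ=3, LF[6]=C('r')+3=5+3=8
L[7]='q': occ=0, LF[7]=C('q')+0=4+0=4
L[8]='p': occ=2, LF[8]=C('p')+2=1+2=3

Answer: 5 0 6 1 2 7 8 4 3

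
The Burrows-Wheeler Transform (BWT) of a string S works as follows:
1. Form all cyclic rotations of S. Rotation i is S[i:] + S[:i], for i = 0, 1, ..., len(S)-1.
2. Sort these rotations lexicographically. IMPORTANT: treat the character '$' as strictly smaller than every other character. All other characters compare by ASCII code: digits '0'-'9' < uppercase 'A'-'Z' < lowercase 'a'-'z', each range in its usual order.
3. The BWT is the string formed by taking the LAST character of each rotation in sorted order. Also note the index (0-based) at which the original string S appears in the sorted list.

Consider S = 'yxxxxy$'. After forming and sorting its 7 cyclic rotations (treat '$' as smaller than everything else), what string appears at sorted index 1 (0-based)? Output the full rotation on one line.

Answer: xxxxy$y

Derivation:
All 7 rotations (rotation i = S[i:]+S[:i]):
  rot[0] = yxxxxy$
  rot[1] = xxxxy$y
  rot[2] = xxxy$yx
  rot[3] = xxy$yxx
  rot[4] = xy$yxxx
  rot[5] = y$yxxxx
  rot[6] = $yxxxxy
Sorted (with $ < everything):
  sorted[0] = $yxxxxy
  sorted[1] = xxxxy$y
  sorted[2] = xxxy$yx
  sorted[3] = xxy$yxx
  sorted[4] = xy$yxxx
  sorted[5] = y$yxxxx
  sorted[6] = yxxxxy$
sorted[1] = xxxxy$y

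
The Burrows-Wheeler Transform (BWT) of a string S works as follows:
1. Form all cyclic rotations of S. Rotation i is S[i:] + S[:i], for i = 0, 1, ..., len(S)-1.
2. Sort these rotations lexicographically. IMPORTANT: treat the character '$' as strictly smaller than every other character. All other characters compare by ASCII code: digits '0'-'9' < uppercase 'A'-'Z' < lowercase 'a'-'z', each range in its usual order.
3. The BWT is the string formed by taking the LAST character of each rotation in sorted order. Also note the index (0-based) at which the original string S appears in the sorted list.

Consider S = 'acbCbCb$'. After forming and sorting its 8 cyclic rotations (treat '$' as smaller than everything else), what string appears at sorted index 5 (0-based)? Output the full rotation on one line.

All 8 rotations (rotation i = S[i:]+S[:i]):
  rot[0] = acbCbCb$
  rot[1] = cbCbCb$a
  rot[2] = bCbCb$ac
  rot[3] = CbCb$acb
  rot[4] = bCb$acbC
  rot[5] = Cb$acbCb
  rot[6] = b$acbCbC
  rot[7] = $acbCbCb
Sorted (with $ < everything):
  sorted[0] = $acbCbCb
  sorted[1] = Cb$acbCb
  sorted[2] = CbCb$acb
  sorted[3] = acbCbCb$
  sorted[4] = b$acbCbC
  sorted[5] = bCb$acbC
  sorted[6] = bCbCb$ac
  sorted[7] = cbCbCb$a
sorted[5] = bCb$acbC

Answer: bCb$acbC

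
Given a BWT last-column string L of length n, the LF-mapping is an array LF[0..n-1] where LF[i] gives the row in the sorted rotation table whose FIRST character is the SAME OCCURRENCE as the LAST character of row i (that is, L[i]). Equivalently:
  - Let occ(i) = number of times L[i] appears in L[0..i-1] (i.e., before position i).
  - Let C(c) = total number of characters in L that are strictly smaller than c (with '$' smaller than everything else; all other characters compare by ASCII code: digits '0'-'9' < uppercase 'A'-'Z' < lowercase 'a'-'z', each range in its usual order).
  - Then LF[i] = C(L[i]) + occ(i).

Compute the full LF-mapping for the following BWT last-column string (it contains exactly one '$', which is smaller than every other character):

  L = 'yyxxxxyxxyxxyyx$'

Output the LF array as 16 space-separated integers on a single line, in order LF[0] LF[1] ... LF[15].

Char counts: '$':1, 'x':9, 'y':6
C (first-col start): C('$')=0, C('x')=1, C('y')=10
L[0]='y': occ=0, LF[0]=C('y')+0=10+0=10
L[1]='y': occ=1, LF[1]=C('y')+1=10+1=11
L[2]='x': occ=0, LF[2]=C('x')+0=1+0=1
L[3]='x': occ=1, LF[3]=C('x')+1=1+1=2
L[4]='x': occ=2, LF[4]=C('x')+2=1+2=3
L[5]='x': occ=3, LF[5]=C('x')+3=1+3=4
L[6]='y': occ=2, LF[6]=C('y')+2=10+2=12
L[7]='x': occ=4, LF[7]=C('x')+4=1+4=5
L[8]='x': occ=5, LF[8]=C('x')+5=1+5=6
L[9]='y': occ=3, LF[9]=C('y')+3=10+3=13
L[10]='x': occ=6, LF[10]=C('x')+6=1+6=7
L[11]='x': occ=7, LF[11]=C('x')+7=1+7=8
L[12]='y': occ=4, LF[12]=C('y')+4=10+4=14
L[13]='y': occ=5, LF[13]=C('y')+5=10+5=15
L[14]='x': occ=8, LF[14]=C('x')+8=1+8=9
L[15]='$': occ=0, LF[15]=C('$')+0=0+0=0

Answer: 10 11 1 2 3 4 12 5 6 13 7 8 14 15 9 0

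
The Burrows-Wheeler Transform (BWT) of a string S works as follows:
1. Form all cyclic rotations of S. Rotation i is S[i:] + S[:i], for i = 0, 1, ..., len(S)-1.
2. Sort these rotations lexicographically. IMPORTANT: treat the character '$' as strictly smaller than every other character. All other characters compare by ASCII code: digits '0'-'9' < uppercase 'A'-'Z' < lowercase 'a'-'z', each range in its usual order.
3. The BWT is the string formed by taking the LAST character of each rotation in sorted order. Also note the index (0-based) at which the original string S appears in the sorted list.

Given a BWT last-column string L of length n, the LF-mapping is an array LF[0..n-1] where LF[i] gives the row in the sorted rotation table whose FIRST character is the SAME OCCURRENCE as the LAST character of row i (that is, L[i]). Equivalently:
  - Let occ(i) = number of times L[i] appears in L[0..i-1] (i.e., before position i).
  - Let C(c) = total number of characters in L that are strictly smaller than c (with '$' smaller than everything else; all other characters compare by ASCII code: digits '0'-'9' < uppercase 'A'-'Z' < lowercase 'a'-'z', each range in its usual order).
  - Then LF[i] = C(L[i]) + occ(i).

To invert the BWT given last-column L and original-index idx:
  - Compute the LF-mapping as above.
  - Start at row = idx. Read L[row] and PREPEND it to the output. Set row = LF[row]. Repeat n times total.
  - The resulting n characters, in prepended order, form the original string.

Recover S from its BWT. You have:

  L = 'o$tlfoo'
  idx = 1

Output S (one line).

Answer: footlo$

Derivation:
LF mapping: 3 0 6 2 1 4 5
Walk LF starting at row 1, prepending L[row]:
  step 1: row=1, L[1]='$', prepend. Next row=LF[1]=0
  step 2: row=0, L[0]='o', prepend. Next row=LF[0]=3
  step 3: row=3, L[3]='l', prepend. Next row=LF[3]=2
  step 4: row=2, L[2]='t', prepend. Next row=LF[2]=6
  step 5: row=6, L[6]='o', prepend. Next row=LF[6]=5
  step 6: row=5, L[5]='o', prepend. Next row=LF[5]=4
  step 7: row=4, L[4]='f', prepend. Next row=LF[4]=1
Reversed output: footlo$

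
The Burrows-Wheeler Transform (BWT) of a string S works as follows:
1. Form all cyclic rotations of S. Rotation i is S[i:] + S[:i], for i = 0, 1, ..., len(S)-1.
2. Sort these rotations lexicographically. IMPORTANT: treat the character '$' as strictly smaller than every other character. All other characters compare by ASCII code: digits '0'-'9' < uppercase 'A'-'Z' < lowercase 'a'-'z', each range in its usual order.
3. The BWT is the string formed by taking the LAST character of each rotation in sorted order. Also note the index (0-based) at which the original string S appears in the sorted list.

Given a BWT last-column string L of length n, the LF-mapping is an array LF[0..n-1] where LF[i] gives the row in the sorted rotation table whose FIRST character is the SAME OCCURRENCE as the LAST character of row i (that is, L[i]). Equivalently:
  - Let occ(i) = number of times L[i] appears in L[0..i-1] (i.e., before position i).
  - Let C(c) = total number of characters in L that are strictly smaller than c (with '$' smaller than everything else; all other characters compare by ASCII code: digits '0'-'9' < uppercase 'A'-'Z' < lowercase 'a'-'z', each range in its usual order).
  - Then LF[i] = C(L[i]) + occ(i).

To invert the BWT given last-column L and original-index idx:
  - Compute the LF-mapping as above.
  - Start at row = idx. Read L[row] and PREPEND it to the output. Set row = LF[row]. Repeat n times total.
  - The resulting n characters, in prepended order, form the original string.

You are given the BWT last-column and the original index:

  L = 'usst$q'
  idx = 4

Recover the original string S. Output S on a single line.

LF mapping: 5 2 3 4 0 1
Walk LF starting at row 4, prepending L[row]:
  step 1: row=4, L[4]='$', prepend. Next row=LF[4]=0
  step 2: row=0, L[0]='u', prepend. Next row=LF[0]=5
  step 3: row=5, L[5]='q', prepend. Next row=LF[5]=1
  step 4: row=1, L[1]='s', prepend. Next row=LF[1]=2
  step 5: row=2, L[2]='s', prepend. Next row=LF[2]=3
  step 6: row=3, L[3]='t', prepend. Next row=LF[3]=4
Reversed output: tssqu$

Answer: tssqu$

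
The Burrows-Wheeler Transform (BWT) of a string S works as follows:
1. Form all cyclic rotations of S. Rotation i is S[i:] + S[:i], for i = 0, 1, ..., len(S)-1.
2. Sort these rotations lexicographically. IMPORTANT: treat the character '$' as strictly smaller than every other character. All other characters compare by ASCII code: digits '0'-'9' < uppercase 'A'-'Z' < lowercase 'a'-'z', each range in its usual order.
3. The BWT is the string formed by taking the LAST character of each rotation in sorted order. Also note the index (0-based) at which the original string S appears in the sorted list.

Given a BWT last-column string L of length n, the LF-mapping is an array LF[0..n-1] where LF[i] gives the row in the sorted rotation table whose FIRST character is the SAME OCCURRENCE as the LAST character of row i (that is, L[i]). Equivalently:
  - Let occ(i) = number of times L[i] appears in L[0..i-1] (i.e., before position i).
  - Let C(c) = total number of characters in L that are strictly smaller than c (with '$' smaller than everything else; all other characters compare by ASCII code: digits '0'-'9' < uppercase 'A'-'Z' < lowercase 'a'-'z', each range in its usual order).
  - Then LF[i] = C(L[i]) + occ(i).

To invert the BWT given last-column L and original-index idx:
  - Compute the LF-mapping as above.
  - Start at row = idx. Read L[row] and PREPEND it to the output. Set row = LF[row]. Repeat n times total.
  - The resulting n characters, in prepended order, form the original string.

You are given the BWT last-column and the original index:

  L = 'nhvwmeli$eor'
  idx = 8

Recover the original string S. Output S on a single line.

LF mapping: 7 3 10 11 6 1 5 4 0 2 8 9
Walk LF starting at row 8, prepending L[row]:
  step 1: row=8, L[8]='$', prepend. Next row=LF[8]=0
  step 2: row=0, L[0]='n', prepend. Next row=LF[0]=7
  step 3: row=7, L[7]='i', prepend. Next row=LF[7]=4
  step 4: row=4, L[4]='m', prepend. Next row=LF[4]=6
  step 5: row=6, L[6]='l', prepend. Next row=LF[6]=5
  step 6: row=5, L[5]='e', prepend. Next row=LF[5]=1
  step 7: row=1, L[1]='h', prepend. Next row=LF[1]=3
  step 8: row=3, L[3]='w', prepend. Next row=LF[3]=11
  step 9: row=11, L[11]='r', prepend. Next row=LF[11]=9
  step 10: row=9, L[9]='e', prepend. Next row=LF[9]=2
  step 11: row=2, L[2]='v', prepend. Next row=LF[2]=10
  step 12: row=10, L[10]='o', prepend. Next row=LF[10]=8
Reversed output: overwhelmin$

Answer: overwhelmin$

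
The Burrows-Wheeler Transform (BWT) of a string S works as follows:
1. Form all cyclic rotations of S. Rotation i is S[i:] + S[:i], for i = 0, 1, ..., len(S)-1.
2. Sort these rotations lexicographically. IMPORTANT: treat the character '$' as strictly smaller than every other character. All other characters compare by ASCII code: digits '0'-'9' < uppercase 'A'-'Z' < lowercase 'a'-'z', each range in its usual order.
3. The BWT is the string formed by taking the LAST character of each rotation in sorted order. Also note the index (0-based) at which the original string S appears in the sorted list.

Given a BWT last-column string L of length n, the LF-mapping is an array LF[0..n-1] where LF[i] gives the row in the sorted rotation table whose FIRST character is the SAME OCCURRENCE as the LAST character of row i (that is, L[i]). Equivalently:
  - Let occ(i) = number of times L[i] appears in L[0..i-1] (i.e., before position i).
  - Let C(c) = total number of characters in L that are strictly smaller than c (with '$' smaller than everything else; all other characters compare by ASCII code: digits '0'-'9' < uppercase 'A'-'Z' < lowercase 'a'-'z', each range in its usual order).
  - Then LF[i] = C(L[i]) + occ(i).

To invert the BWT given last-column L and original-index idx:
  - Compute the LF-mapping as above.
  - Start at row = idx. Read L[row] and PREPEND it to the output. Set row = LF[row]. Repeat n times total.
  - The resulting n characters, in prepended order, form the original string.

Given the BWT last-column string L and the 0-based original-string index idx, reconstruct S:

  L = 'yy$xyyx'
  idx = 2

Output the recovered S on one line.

Answer: xyyyxy$

Derivation:
LF mapping: 3 4 0 1 5 6 2
Walk LF starting at row 2, prepending L[row]:
  step 1: row=2, L[2]='$', prepend. Next row=LF[2]=0
  step 2: row=0, L[0]='y', prepend. Next row=LF[0]=3
  step 3: row=3, L[3]='x', prepend. Next row=LF[3]=1
  step 4: row=1, L[1]='y', prepend. Next row=LF[1]=4
  step 5: row=4, L[4]='y', prepend. Next row=LF[4]=5
  step 6: row=5, L[5]='y', prepend. Next row=LF[5]=6
  step 7: row=6, L[6]='x', prepend. Next row=LF[6]=2
Reversed output: xyyyxy$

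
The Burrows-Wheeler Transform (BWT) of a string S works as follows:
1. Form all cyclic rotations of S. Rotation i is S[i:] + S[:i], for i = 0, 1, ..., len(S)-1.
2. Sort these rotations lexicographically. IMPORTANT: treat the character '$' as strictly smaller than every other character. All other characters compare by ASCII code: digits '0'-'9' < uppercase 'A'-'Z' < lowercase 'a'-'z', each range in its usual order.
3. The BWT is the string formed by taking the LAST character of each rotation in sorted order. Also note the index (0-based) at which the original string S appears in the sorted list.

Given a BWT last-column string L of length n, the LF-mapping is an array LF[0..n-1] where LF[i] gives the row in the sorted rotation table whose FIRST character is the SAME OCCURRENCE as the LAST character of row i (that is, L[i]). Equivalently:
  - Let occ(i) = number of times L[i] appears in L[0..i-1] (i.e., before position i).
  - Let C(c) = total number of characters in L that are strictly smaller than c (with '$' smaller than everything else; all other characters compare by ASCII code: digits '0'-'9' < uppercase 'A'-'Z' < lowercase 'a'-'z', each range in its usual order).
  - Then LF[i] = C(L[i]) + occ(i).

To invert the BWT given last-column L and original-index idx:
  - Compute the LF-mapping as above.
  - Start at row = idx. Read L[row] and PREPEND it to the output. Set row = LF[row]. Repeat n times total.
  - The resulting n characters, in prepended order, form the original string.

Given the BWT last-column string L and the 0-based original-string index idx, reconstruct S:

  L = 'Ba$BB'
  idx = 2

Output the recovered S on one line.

Answer: BBaB$

Derivation:
LF mapping: 1 4 0 2 3
Walk LF starting at row 2, prepending L[row]:
  step 1: row=2, L[2]='$', prepend. Next row=LF[2]=0
  step 2: row=0, L[0]='B', prepend. Next row=LF[0]=1
  step 3: row=1, L[1]='a', prepend. Next row=LF[1]=4
  step 4: row=4, L[4]='B', prepend. Next row=LF[4]=3
  step 5: row=3, L[3]='B', prepend. Next row=LF[3]=2
Reversed output: BBaB$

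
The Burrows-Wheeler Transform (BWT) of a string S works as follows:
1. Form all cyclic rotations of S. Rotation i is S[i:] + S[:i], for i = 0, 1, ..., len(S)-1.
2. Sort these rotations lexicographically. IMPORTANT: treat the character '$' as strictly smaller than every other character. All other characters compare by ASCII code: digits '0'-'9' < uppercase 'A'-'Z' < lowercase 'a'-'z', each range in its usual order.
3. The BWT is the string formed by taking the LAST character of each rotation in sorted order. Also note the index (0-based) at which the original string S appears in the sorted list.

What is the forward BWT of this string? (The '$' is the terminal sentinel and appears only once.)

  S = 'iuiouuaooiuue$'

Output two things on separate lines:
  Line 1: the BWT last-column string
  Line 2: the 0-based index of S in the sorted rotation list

All 14 rotations (rotation i = S[i:]+S[:i]):
  rot[0] = iuiouuaooiuue$
  rot[1] = uiouuaooiuue$i
  rot[2] = iouuaooiuue$iu
  rot[3] = ouuaooiuue$iui
  rot[4] = uuaooiuue$iuio
  rot[5] = uaooiuue$iuiou
  rot[6] = aooiuue$iuiouu
  rot[7] = ooiuue$iuiouua
  rot[8] = oiuue$iuiouuao
  rot[9] = iuue$iuiouuaoo
  rot[10] = uue$iuiouuaooi
  rot[11] = ue$iuiouuaooiu
  rot[12] = e$iuiouuaooiuu
  rot[13] = $iuiouuaooiuue
Sorted (with $ < everything):
  sorted[0] = $iuiouuaooiuue  (last char: 'e')
  sorted[1] = aooiuue$iuiouu  (last char: 'u')
  sorted[2] = e$iuiouuaooiuu  (last char: 'u')
  sorted[3] = iouuaooiuue$iu  (last char: 'u')
  sorted[4] = iuiouuaooiuue$  (last char: '$')
  sorted[5] = iuue$iuiouuaoo  (last char: 'o')
  sorted[6] = oiuue$iuiouuao  (last char: 'o')
  sorted[7] = ooiuue$iuiouua  (last char: 'a')
  sorted[8] = ouuaooiuue$iui  (last char: 'i')
  sorted[9] = uaooiuue$iuiou  (last char: 'u')
  sorted[10] = ue$iuiouuaooiu  (last char: 'u')
  sorted[11] = uiouuaooiuue$i  (last char: 'i')
  sorted[12] = uuaooiuue$iuio  (last char: 'o')
  sorted[13] = uue$iuiouuaooi  (last char: 'i')
Last column: euuu$ooaiuuioi
Original string S is at sorted index 4

Answer: euuu$ooaiuuioi
4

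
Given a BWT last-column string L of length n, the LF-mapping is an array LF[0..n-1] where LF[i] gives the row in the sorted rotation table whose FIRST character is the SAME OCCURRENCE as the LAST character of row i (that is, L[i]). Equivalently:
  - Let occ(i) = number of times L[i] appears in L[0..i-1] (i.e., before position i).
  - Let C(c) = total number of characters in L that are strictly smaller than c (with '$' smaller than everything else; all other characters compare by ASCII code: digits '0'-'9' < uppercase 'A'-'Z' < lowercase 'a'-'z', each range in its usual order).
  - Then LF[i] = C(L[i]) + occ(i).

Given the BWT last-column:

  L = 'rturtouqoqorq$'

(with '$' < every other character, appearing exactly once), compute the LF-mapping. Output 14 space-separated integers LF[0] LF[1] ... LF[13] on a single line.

Answer: 7 10 12 8 11 1 13 4 2 5 3 9 6 0

Derivation:
Char counts: '$':1, 'o':3, 'q':3, 'r':3, 't':2, 'u':2
C (first-col start): C('$')=0, C('o')=1, C('q')=4, C('r')=7, C('t')=10, C('u')=12
L[0]='r': occ=0, LF[0]=C('r')+0=7+0=7
L[1]='t': occ=0, LF[1]=C('t')+0=10+0=10
L[2]='u': occ=0, LF[2]=C('u')+0=12+0=12
L[3]='r': occ=1, LF[3]=C('r')+1=7+1=8
L[4]='t': occ=1, LF[4]=C('t')+1=10+1=11
L[5]='o': occ=0, LF[5]=C('o')+0=1+0=1
L[6]='u': occ=1, LF[6]=C('u')+1=12+1=13
L[7]='q': occ=0, LF[7]=C('q')+0=4+0=4
L[8]='o': occ=1, LF[8]=C('o')+1=1+1=2
L[9]='q': occ=1, LF[9]=C('q')+1=4+1=5
L[10]='o': occ=2, LF[10]=C('o')+2=1+2=3
L[11]='r': occ=2, LF[11]=C('r')+2=7+2=9
L[12]='q': occ=2, LF[12]=C('q')+2=4+2=6
L[13]='$': occ=0, LF[13]=C('$')+0=0+0=0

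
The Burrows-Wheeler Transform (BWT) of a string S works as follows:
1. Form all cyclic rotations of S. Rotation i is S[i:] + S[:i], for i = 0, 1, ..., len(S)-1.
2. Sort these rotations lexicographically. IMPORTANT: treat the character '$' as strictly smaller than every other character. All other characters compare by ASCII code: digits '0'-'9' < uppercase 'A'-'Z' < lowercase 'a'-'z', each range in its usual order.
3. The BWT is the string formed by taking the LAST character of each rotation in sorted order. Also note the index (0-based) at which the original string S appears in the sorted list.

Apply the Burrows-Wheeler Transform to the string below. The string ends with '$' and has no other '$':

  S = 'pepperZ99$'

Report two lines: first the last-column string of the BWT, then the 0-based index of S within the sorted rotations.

All 10 rotations (rotation i = S[i:]+S[:i]):
  rot[0] = pepperZ99$
  rot[1] = epperZ99$p
  rot[2] = pperZ99$pe
  rot[3] = perZ99$pep
  rot[4] = erZ99$pepp
  rot[5] = rZ99$peppe
  rot[6] = Z99$pepper
  rot[7] = 99$pepperZ
  rot[8] = 9$pepperZ9
  rot[9] = $pepperZ99
Sorted (with $ < everything):
  sorted[0] = $pepperZ99  (last char: '9')
  sorted[1] = 9$pepperZ9  (last char: '9')
  sorted[2] = 99$pepperZ  (last char: 'Z')
  sorted[3] = Z99$pepper  (last char: 'r')
  sorted[4] = epperZ99$p  (last char: 'p')
  sorted[5] = erZ99$pepp  (last char: 'p')
  sorted[6] = pepperZ99$  (last char: '$')
  sorted[7] = perZ99$pep  (last char: 'p')
  sorted[8] = pperZ99$pe  (last char: 'e')
  sorted[9] = rZ99$peppe  (last char: 'e')
Last column: 99Zrpp$pee
Original string S is at sorted index 6

Answer: 99Zrpp$pee
6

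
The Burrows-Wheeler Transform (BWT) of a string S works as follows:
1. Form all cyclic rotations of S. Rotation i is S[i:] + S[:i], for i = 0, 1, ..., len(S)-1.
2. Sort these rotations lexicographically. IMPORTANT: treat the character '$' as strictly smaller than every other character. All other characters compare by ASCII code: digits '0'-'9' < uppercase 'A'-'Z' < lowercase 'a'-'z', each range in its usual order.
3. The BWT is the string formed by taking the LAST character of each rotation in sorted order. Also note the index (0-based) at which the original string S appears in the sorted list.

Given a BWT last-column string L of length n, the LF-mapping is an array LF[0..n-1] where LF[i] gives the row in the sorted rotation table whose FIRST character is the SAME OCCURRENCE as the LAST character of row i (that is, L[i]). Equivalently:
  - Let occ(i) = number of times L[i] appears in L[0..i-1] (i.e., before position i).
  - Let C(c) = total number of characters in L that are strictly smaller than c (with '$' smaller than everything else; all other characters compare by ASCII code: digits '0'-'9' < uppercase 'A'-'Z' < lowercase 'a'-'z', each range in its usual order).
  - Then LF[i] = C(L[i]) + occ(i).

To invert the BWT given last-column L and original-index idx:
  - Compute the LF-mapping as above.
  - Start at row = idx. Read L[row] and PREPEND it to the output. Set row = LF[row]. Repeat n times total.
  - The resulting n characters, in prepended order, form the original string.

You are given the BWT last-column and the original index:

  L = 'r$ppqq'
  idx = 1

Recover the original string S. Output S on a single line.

Answer: ppqqr$

Derivation:
LF mapping: 5 0 1 2 3 4
Walk LF starting at row 1, prepending L[row]:
  step 1: row=1, L[1]='$', prepend. Next row=LF[1]=0
  step 2: row=0, L[0]='r', prepend. Next row=LF[0]=5
  step 3: row=5, L[5]='q', prepend. Next row=LF[5]=4
  step 4: row=4, L[4]='q', prepend. Next row=LF[4]=3
  step 5: row=3, L[3]='p', prepend. Next row=LF[3]=2
  step 6: row=2, L[2]='p', prepend. Next row=LF[2]=1
Reversed output: ppqqr$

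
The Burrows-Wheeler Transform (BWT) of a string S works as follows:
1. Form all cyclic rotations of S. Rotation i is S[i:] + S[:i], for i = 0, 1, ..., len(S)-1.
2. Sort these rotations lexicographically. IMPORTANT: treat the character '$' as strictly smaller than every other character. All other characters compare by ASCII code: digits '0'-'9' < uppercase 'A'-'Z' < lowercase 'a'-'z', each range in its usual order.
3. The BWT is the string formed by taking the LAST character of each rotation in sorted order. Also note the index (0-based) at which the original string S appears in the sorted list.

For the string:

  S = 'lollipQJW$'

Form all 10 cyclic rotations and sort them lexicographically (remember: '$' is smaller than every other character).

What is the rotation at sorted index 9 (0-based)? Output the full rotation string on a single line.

All 10 rotations (rotation i = S[i:]+S[:i]):
  rot[0] = lollipQJW$
  rot[1] = ollipQJW$l
  rot[2] = llipQJW$lo
  rot[3] = lipQJW$lol
  rot[4] = ipQJW$loll
  rot[5] = pQJW$lolli
  rot[6] = QJW$lollip
  rot[7] = JW$lollipQ
  rot[8] = W$lollipQJ
  rot[9] = $lollipQJW
Sorted (with $ < everything):
  sorted[0] = $lollipQJW
  sorted[1] = JW$lollipQ
  sorted[2] = QJW$lollip
  sorted[3] = W$lollipQJ
  sorted[4] = ipQJW$loll
  sorted[5] = lipQJW$lol
  sorted[6] = llipQJW$lo
  sorted[7] = lollipQJW$
  sorted[8] = ollipQJW$l
  sorted[9] = pQJW$lolli
sorted[9] = pQJW$lolli

Answer: pQJW$lolli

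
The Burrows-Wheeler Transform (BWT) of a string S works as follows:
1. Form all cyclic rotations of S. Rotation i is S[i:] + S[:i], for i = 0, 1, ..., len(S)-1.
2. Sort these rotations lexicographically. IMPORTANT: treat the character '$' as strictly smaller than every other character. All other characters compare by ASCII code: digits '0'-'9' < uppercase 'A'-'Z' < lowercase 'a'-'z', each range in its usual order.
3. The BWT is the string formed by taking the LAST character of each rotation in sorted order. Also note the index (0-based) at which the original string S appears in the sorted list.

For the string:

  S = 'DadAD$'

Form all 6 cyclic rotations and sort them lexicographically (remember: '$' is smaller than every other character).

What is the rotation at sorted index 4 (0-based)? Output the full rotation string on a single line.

All 6 rotations (rotation i = S[i:]+S[:i]):
  rot[0] = DadAD$
  rot[1] = adAD$D
  rot[2] = dAD$Da
  rot[3] = AD$Dad
  rot[4] = D$DadA
  rot[5] = $DadAD
Sorted (with $ < everything):
  sorted[0] = $DadAD
  sorted[1] = AD$Dad
  sorted[2] = D$DadA
  sorted[3] = DadAD$
  sorted[4] = adAD$D
  sorted[5] = dAD$Da
sorted[4] = adAD$D

Answer: adAD$D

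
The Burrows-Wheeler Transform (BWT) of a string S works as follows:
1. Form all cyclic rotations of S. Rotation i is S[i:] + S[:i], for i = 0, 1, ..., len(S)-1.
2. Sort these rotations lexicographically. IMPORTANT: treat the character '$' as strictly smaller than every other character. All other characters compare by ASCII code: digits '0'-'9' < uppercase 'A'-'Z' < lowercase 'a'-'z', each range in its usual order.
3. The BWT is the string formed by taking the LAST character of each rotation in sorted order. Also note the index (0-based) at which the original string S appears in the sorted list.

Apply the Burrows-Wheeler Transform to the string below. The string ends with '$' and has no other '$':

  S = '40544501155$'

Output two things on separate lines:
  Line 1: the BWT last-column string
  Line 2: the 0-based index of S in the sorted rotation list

Answer: 55401$545401
5

Derivation:
All 12 rotations (rotation i = S[i:]+S[:i]):
  rot[0] = 40544501155$
  rot[1] = 0544501155$4
  rot[2] = 544501155$40
  rot[3] = 44501155$405
  rot[4] = 4501155$4054
  rot[5] = 501155$40544
  rot[6] = 01155$405445
  rot[7] = 1155$4054450
  rot[8] = 155$40544501
  rot[9] = 55$405445011
  rot[10] = 5$4054450115
  rot[11] = $40544501155
Sorted (with $ < everything):
  sorted[0] = $40544501155  (last char: '5')
  sorted[1] = 01155$405445  (last char: '5')
  sorted[2] = 0544501155$4  (last char: '4')
  sorted[3] = 1155$4054450  (last char: '0')
  sorted[4] = 155$40544501  (last char: '1')
  sorted[5] = 40544501155$  (last char: '$')
  sorted[6] = 44501155$405  (last char: '5')
  sorted[7] = 4501155$4054  (last char: '4')
  sorted[8] = 5$4054450115  (last char: '5')
  sorted[9] = 501155$40544  (last char: '4')
  sorted[10] = 544501155$40  (last char: '0')
  sorted[11] = 55$405445011  (last char: '1')
Last column: 55401$545401
Original string S is at sorted index 5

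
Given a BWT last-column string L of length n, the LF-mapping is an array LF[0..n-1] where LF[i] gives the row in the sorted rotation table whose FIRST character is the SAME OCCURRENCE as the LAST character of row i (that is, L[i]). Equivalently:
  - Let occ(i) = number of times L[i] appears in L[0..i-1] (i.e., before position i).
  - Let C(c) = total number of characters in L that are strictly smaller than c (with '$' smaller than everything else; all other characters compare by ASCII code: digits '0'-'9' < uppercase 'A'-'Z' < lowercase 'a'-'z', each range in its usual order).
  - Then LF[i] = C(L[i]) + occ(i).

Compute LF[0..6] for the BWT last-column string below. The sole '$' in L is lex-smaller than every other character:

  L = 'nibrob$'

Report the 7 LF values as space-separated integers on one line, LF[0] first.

Answer: 4 3 1 6 5 2 0

Derivation:
Char counts: '$':1, 'b':2, 'i':1, 'n':1, 'o':1, 'r':1
C (first-col start): C('$')=0, C('b')=1, C('i')=3, C('n')=4, C('o')=5, C('r')=6
L[0]='n': occ=0, LF[0]=C('n')+0=4+0=4
L[1]='i': occ=0, LF[1]=C('i')+0=3+0=3
L[2]='b': occ=0, LF[2]=C('b')+0=1+0=1
L[3]='r': occ=0, LF[3]=C('r')+0=6+0=6
L[4]='o': occ=0, LF[4]=C('o')+0=5+0=5
L[5]='b': occ=1, LF[5]=C('b')+1=1+1=2
L[6]='$': occ=0, LF[6]=C('$')+0=0+0=0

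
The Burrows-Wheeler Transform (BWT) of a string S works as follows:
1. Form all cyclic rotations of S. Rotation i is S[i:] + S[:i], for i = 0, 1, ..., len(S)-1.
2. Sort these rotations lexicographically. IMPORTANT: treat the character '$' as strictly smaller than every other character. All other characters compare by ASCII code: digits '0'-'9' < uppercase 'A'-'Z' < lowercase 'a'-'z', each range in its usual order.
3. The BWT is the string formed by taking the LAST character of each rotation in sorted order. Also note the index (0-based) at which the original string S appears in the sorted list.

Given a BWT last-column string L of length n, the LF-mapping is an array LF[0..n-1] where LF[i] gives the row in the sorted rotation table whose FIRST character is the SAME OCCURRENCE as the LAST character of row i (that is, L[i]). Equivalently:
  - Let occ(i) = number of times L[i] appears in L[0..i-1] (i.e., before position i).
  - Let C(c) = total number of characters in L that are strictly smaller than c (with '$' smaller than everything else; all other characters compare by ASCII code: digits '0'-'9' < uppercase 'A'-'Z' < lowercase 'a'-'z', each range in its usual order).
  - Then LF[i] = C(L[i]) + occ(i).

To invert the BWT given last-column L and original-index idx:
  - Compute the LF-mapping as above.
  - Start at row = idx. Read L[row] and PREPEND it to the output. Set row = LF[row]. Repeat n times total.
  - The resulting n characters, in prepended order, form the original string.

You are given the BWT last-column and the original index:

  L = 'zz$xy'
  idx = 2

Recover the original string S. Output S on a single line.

LF mapping: 3 4 0 1 2
Walk LF starting at row 2, prepending L[row]:
  step 1: row=2, L[2]='$', prepend. Next row=LF[2]=0
  step 2: row=0, L[0]='z', prepend. Next row=LF[0]=3
  step 3: row=3, L[3]='x', prepend. Next row=LF[3]=1
  step 4: row=1, L[1]='z', prepend. Next row=LF[1]=4
  step 5: row=4, L[4]='y', prepend. Next row=LF[4]=2
Reversed output: yzxz$

Answer: yzxz$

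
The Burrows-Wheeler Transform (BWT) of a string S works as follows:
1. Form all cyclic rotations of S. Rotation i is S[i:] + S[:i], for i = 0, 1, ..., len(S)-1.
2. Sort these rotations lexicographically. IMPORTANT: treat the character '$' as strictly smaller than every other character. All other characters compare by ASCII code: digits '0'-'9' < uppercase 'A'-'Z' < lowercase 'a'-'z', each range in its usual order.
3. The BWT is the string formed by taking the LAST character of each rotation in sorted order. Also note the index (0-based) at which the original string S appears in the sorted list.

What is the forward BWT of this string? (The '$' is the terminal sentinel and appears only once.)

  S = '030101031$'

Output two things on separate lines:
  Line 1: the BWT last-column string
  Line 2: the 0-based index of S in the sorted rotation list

All 10 rotations (rotation i = S[i:]+S[:i]):
  rot[0] = 030101031$
  rot[1] = 30101031$0
  rot[2] = 0101031$03
  rot[3] = 101031$030
  rot[4] = 01031$0301
  rot[5] = 1031$03010
  rot[6] = 031$030101
  rot[7] = 31$0301010
  rot[8] = 1$03010103
  rot[9] = $030101031
Sorted (with $ < everything):
  sorted[0] = $030101031  (last char: '1')
  sorted[1] = 0101031$03  (last char: '3')
  sorted[2] = 01031$0301  (last char: '1')
  sorted[3] = 030101031$  (last char: '$')
  sorted[4] = 031$030101  (last char: '1')
  sorted[5] = 1$03010103  (last char: '3')
  sorted[6] = 101031$030  (last char: '0')
  sorted[7] = 1031$03010  (last char: '0')
  sorted[8] = 30101031$0  (last char: '0')
  sorted[9] = 31$0301010  (last char: '0')
Last column: 131$130000
Original string S is at sorted index 3

Answer: 131$130000
3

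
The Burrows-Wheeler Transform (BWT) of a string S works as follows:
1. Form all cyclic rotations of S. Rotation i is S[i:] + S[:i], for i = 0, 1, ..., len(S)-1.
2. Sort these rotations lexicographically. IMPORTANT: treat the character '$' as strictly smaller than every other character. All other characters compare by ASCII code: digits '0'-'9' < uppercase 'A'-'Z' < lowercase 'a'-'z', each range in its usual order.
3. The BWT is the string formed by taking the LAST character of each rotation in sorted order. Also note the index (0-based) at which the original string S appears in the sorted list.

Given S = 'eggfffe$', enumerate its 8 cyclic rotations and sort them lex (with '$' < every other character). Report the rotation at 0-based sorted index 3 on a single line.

Answer: fe$eggff

Derivation:
All 8 rotations (rotation i = S[i:]+S[:i]):
  rot[0] = eggfffe$
  rot[1] = ggfffe$e
  rot[2] = gfffe$eg
  rot[3] = fffe$egg
  rot[4] = ffe$eggf
  rot[5] = fe$eggff
  rot[6] = e$eggfff
  rot[7] = $eggfffe
Sorted (with $ < everything):
  sorted[0] = $eggfffe
  sorted[1] = e$eggfff
  sorted[2] = eggfffe$
  sorted[3] = fe$eggff
  sorted[4] = ffe$eggf
  sorted[5] = fffe$egg
  sorted[6] = gfffe$eg
  sorted[7] = ggfffe$e
sorted[3] = fe$eggff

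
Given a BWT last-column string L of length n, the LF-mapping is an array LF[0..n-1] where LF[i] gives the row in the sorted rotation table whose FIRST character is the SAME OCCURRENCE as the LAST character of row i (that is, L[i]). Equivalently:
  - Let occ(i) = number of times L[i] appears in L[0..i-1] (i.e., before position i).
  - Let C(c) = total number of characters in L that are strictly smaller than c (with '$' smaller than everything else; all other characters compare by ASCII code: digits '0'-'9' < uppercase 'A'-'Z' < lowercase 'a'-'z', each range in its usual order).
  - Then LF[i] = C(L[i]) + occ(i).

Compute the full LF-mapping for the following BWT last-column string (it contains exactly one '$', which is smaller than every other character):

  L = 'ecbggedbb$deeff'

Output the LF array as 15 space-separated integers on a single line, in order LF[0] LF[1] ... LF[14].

Answer: 7 4 1 13 14 8 5 2 3 0 6 9 10 11 12

Derivation:
Char counts: '$':1, 'b':3, 'c':1, 'd':2, 'e':4, 'f':2, 'g':2
C (first-col start): C('$')=0, C('b')=1, C('c')=4, C('d')=5, C('e')=7, C('f')=11, C('g')=13
L[0]='e': occ=0, LF[0]=C('e')+0=7+0=7
L[1]='c': occ=0, LF[1]=C('c')+0=4+0=4
L[2]='b': occ=0, LF[2]=C('b')+0=1+0=1
L[3]='g': occ=0, LF[3]=C('g')+0=13+0=13
L[4]='g': occ=1, LF[4]=C('g')+1=13+1=14
L[5]='e': occ=1, LF[5]=C('e')+1=7+1=8
L[6]='d': occ=0, LF[6]=C('d')+0=5+0=5
L[7]='b': occ=1, LF[7]=C('b')+1=1+1=2
L[8]='b': occ=2, LF[8]=C('b')+2=1+2=3
L[9]='$': occ=0, LF[9]=C('$')+0=0+0=0
L[10]='d': occ=1, LF[10]=C('d')+1=5+1=6
L[11]='e': occ=2, LF[11]=C('e')+2=7+2=9
L[12]='e': occ=3, LF[12]=C('e')+3=7+3=10
L[13]='f': occ=0, LF[13]=C('f')+0=11+0=11
L[14]='f': occ=1, LF[14]=C('f')+1=11+1=12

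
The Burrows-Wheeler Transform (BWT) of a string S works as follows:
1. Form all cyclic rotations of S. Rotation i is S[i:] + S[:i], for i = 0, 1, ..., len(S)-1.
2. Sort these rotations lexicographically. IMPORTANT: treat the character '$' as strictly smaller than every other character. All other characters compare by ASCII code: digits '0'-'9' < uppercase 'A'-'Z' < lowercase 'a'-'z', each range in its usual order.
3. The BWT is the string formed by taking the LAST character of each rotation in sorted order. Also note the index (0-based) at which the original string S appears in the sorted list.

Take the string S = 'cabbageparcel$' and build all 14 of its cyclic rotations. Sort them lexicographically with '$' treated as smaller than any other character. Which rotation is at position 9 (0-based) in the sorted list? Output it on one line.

All 14 rotations (rotation i = S[i:]+S[:i]):
  rot[0] = cabbageparcel$
  rot[1] = abbageparcel$c
  rot[2] = bbageparcel$ca
  rot[3] = bageparcel$cab
  rot[4] = ageparcel$cabb
  rot[5] = geparcel$cabba
  rot[6] = eparcel$cabbag
  rot[7] = parcel$cabbage
  rot[8] = arcel$cabbagep
  rot[9] = rcel$cabbagepa
  rot[10] = cel$cabbagepar
  rot[11] = el$cabbageparc
  rot[12] = l$cabbageparce
  rot[13] = $cabbageparcel
Sorted (with $ < everything):
  sorted[0] = $cabbageparcel
  sorted[1] = abbageparcel$c
  sorted[2] = ageparcel$cabb
  sorted[3] = arcel$cabbagep
  sorted[4] = bageparcel$cab
  sorted[5] = bbageparcel$ca
  sorted[6] = cabbageparcel$
  sorted[7] = cel$cabbagepar
  sorted[8] = el$cabbageparc
  sorted[9] = eparcel$cabbag
  sorted[10] = geparcel$cabba
  sorted[11] = l$cabbageparce
  sorted[12] = parcel$cabbage
  sorted[13] = rcel$cabbagepa
sorted[9] = eparcel$cabbag

Answer: eparcel$cabbag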